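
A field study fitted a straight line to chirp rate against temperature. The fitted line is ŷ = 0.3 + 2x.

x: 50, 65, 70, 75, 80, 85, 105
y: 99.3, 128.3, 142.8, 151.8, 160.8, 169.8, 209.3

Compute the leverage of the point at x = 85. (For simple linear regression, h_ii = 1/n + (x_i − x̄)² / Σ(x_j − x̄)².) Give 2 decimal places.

x̄ = (50 + 65 + 70 + 75 + 80 + 85 + 105)/7 = 75.7143
Σ(x − x̄)² = 661.224 + 114.796 + 32.6531 + 0.510204 + 18.3673 + 86.2245 + 857.653 = 1771.43
h = 1/7 + (9.28571)²/1771.43 = 0.142857 + 0.0486751 = 0.19

h = 0.19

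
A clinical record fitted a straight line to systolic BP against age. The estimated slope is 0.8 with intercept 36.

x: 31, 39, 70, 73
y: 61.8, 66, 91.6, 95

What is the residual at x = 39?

ŷ = 36 + 0.8·39 = 67.2
e = 66 − 67.2 = -1.2

e = -1.2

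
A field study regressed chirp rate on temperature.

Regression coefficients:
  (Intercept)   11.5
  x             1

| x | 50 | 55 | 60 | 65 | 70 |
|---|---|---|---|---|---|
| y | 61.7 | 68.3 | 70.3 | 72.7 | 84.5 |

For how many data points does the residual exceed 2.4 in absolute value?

x=50: ŷ = 11.5 + 50 = 61.5; r = 61.7 − 61.5 = 0.2
x=55: ŷ = 11.5 + 55 = 66.5; r = 68.3 − 66.5 = 1.8
x=60: ŷ = 11.5 + 60 = 71.5; r = 70.3 − 71.5 = -1.2
x=65: ŷ = 11.5 + 65 = 76.5; r = 72.7 − 76.5 = -3.8
x=70: ŷ = 11.5 + 70 = 81.5; r = 84.5 − 81.5 = 3
|r| > 2.4: x=65 (|r|=3.8), x=70 (|r|=3) → 2

2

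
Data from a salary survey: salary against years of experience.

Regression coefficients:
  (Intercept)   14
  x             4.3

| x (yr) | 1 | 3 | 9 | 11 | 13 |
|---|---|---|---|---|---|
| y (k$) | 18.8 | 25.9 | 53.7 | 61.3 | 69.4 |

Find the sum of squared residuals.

SSE = 2.5

x=1: ŷ = 14 + 4.3·1 = 18.3; r = 18.8 − 18.3 = 0.5
x=3: ŷ = 14 + 4.3·3 = 26.9; r = 25.9 − 26.9 = -1
x=9: ŷ = 14 + 4.3·9 = 52.7; r = 53.7 − 52.7 = 1
x=11: ŷ = 14 + 4.3·11 = 61.3; r = 61.3 − 61.3 = 0
x=13: ŷ = 14 + 4.3·13 = 69.9; r = 69.4 − 69.9 = -0.5
SSE = 0.25 + 1 + 1 + 0 + 0.25 = 2.5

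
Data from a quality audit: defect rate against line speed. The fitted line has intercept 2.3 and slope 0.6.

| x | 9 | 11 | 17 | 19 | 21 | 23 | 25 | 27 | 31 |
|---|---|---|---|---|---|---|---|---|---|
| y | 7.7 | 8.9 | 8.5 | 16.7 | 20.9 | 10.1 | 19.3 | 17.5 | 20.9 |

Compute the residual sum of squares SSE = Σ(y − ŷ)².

SSE = 102

x=9: ŷ = 2.3 + 0.6·9 = 7.7; e = 7.7 − 7.7 = 0
x=11: ŷ = 2.3 + 0.6·11 = 8.9; e = 8.9 − 8.9 = 0
x=17: ŷ = 2.3 + 0.6·17 = 12.5; e = 8.5 − 12.5 = -4
x=19: ŷ = 2.3 + 0.6·19 = 13.7; e = 16.7 − 13.7 = 3
x=21: ŷ = 2.3 + 0.6·21 = 14.9; e = 20.9 − 14.9 = 6
x=23: ŷ = 2.3 + 0.6·23 = 16.1; e = 10.1 − 16.1 = -6
x=25: ŷ = 2.3 + 0.6·25 = 17.3; e = 19.3 − 17.3 = 2
x=27: ŷ = 2.3 + 0.6·27 = 18.5; e = 17.5 − 18.5 = -1
x=31: ŷ = 2.3 + 0.6·31 = 20.9; e = 20.9 − 20.9 = 0
SSE = 0 + 0 + 16 + 9 + 36 + 36 + 4 + 1 + 0 = 102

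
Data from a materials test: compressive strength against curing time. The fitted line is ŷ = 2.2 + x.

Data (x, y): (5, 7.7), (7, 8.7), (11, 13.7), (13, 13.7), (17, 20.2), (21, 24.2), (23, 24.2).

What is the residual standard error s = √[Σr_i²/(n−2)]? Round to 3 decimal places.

x=5: ŷ = 2.2 + 5 = 7.2; r = 7.7 − 7.2 = 0.5
x=7: ŷ = 2.2 + 7 = 9.2; r = 8.7 − 9.2 = -0.5
x=11: ŷ = 2.2 + 11 = 13.2; r = 13.7 − 13.2 = 0.5
x=13: ŷ = 2.2 + 13 = 15.2; r = 13.7 − 15.2 = -1.5
x=17: ŷ = 2.2 + 17 = 19.2; r = 20.2 − 19.2 = 1
x=21: ŷ = 2.2 + 21 = 23.2; r = 24.2 − 23.2 = 1
x=23: ŷ = 2.2 + 23 = 25.2; r = 24.2 − 25.2 = -1
SSE = 0.25 + 0.25 + 0.25 + 2.25 + 1 + 1 + 1 = 6
s = √(6/5) = √1.2 ≈ 1.095

s = 1.095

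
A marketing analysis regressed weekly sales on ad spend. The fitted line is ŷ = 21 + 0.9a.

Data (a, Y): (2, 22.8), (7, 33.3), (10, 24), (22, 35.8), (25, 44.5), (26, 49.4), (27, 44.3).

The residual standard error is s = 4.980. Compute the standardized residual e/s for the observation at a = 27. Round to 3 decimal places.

ŷ = 21 + 0.9·27 = 45.3
e = 44.3 − 45.3 = -1
e/s = -1 / 4.980 = -0.201

-0.201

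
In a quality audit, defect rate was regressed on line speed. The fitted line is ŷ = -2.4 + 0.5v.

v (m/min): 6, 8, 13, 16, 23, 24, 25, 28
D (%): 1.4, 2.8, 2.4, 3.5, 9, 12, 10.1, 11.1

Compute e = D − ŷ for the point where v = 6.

ŷ = -2.4 + 0.5·6 = 0.6
e = 1.4 − 0.6 = 0.8

e = 0.8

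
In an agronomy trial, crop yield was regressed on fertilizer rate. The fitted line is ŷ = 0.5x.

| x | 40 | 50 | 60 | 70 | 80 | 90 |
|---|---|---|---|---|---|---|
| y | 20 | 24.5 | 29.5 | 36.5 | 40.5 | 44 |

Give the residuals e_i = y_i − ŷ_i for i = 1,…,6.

0, -0.5, -0.5, 1.5, 0.5, -1

x=40: ŷ = 0.5·40 = 20; e = 20 − 20 = 0
x=50: ŷ = 0.5·50 = 25; e = 24.5 − 25 = -0.5
x=60: ŷ = 0.5·60 = 30; e = 29.5 − 30 = -0.5
x=70: ŷ = 0.5·70 = 35; e = 36.5 − 35 = 1.5
x=80: ŷ = 0.5·80 = 40; e = 40.5 − 40 = 0.5
x=90: ŷ = 0.5·90 = 45; e = 44 − 45 = -1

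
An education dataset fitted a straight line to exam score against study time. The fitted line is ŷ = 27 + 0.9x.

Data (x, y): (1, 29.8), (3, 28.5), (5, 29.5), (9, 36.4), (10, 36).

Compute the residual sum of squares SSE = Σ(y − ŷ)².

SSE = 10.74

x=1: ŷ = 27 + 0.9·1 = 27.9; r = 29.8 − 27.9 = 1.9
x=3: ŷ = 27 + 0.9·3 = 29.7; r = 28.5 − 29.7 = -1.2
x=5: ŷ = 27 + 0.9·5 = 31.5; r = 29.5 − 31.5 = -2
x=9: ŷ = 27 + 0.9·9 = 35.1; r = 36.4 − 35.1 = 1.3
x=10: ŷ = 27 + 0.9·10 = 36; r = 36 − 36 = 0
SSE = 3.61 + 1.44 + 4 + 1.69 + 0 = 10.74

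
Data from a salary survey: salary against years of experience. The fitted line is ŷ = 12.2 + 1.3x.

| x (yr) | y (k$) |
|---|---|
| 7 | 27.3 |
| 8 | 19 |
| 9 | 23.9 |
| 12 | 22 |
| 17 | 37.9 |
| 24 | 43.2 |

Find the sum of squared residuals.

SSE = 95.6

x=7: ŷ = 12.2 + 1.3·7 = 21.3; r = 27.3 − 21.3 = 6
x=8: ŷ = 12.2 + 1.3·8 = 22.6; r = 19 − 22.6 = -3.6
x=9: ŷ = 12.2 + 1.3·9 = 23.9; r = 23.9 − 23.9 = 0
x=12: ŷ = 12.2 + 1.3·12 = 27.8; r = 22 − 27.8 = -5.8
x=17: ŷ = 12.2 + 1.3·17 = 34.3; r = 37.9 − 34.3 = 3.6
x=24: ŷ = 12.2 + 1.3·24 = 43.4; r = 43.2 − 43.4 = -0.2
SSE = 36 + 12.96 + 0 + 33.64 + 12.96 + 0.04 = 95.6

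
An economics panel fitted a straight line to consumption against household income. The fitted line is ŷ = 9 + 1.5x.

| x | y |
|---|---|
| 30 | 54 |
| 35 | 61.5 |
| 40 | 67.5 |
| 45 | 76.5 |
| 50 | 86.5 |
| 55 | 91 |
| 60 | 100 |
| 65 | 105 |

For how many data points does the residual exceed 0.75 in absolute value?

x=30: ŷ = 9 + 1.5·30 = 54; r = 54 − 54 = 0
x=35: ŷ = 9 + 1.5·35 = 61.5; r = 61.5 − 61.5 = 0
x=40: ŷ = 9 + 1.5·40 = 69; r = 67.5 − 69 = -1.5
x=45: ŷ = 9 + 1.5·45 = 76.5; r = 76.5 − 76.5 = 0
x=50: ŷ = 9 + 1.5·50 = 84; r = 86.5 − 84 = 2.5
x=55: ŷ = 9 + 1.5·55 = 91.5; r = 91 − 91.5 = -0.5
x=60: ŷ = 9 + 1.5·60 = 99; r = 100 − 99 = 1
x=65: ŷ = 9 + 1.5·65 = 106.5; r = 105 − 106.5 = -1.5
|r| > 0.75: x=40 (|r|=1.5), x=50 (|r|=2.5), x=60 (|r|=1), x=65 (|r|=1.5) → 4

4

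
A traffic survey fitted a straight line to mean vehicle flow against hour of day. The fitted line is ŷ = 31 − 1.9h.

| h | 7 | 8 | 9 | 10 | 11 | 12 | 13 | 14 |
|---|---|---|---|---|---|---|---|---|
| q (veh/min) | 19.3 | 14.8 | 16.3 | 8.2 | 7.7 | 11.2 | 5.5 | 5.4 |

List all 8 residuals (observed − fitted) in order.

h=7: ŷ = 31 − 1.9·7 = 17.7; e = 19.3 − 17.7 = 1.6
h=8: ŷ = 31 − 1.9·8 = 15.8; e = 14.8 − 15.8 = -1
h=9: ŷ = 31 − 1.9·9 = 13.9; e = 16.3 − 13.9 = 2.4
h=10: ŷ = 31 − 1.9·10 = 12; e = 8.2 − 12 = -3.8
h=11: ŷ = 31 − 1.9·11 = 10.1; e = 7.7 − 10.1 = -2.4
h=12: ŷ = 31 − 1.9·12 = 8.2; e = 11.2 − 8.2 = 3
h=13: ŷ = 31 − 1.9·13 = 6.3; e = 5.5 − 6.3 = -0.8
h=14: ŷ = 31 − 1.9·14 = 4.4; e = 5.4 − 4.4 = 1

1.6, -1, 2.4, -3.8, -2.4, 3, -0.8, 1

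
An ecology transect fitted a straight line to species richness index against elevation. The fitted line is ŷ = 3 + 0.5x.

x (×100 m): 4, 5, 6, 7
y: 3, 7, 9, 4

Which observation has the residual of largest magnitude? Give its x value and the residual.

x = 6, r = 3

x=4: ŷ = 3 + 0.5·4 = 5; r = 3 − 5 = -2
x=5: ŷ = 3 + 0.5·5 = 5.5; r = 7 − 5.5 = 1.5
x=6: ŷ = 3 + 0.5·6 = 6; r = 9 − 6 = 3
x=7: ŷ = 3 + 0.5·7 = 6.5; r = 4 − 6.5 = -2.5
Largest |r| is 3 at x = 6, residual 3.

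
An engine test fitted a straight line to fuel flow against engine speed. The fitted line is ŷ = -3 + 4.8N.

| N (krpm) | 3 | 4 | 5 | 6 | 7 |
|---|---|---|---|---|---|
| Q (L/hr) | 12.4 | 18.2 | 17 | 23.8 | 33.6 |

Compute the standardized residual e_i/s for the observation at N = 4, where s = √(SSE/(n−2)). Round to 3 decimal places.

0.594

N=3: ŷ = -3 + 4.8·3 = 11.4; e = 12.4 − 11.4 = 1
N=4: ŷ = -3 + 4.8·4 = 16.2; e = 18.2 − 16.2 = 2
N=5: ŷ = -3 + 4.8·5 = 21; e = 17 − 21 = -4
N=6: ŷ = -3 + 4.8·6 = 25.8; e = 23.8 − 25.8 = -2
N=7: ŷ = -3 + 4.8·7 = 30.6; e = 33.6 − 30.6 = 3
SSE = 1 + 4 + 16 + 4 + 9 = 34
s = √(34/3) = 3.3665
e/s = 2 / 3.3665 = 0.594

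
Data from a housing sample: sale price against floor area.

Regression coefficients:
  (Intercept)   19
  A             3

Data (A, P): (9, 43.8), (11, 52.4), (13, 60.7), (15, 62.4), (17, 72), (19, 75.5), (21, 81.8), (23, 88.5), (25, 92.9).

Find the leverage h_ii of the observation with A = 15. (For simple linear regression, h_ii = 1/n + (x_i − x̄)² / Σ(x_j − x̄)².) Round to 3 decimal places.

h = 0.128

Ā = (9 + 11 + 13 + 15 + 17 + 19 + 21 + 23 + 25)/9 = 17
Σ(A − Ā)² = 64 + 36 + 16 + 4 + 0 + 4 + 16 + 36 + 64 = 240
h = 1/9 + (-2)²/240 = 0.111111 + 0.0166667 = 0.128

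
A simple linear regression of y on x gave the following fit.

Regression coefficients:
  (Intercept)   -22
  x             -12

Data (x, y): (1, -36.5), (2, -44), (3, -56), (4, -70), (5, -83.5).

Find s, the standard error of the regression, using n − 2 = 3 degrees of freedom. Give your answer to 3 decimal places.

x=1: ŷ = -22 − 12·1 = -34; e = -36.5 − (-34) = -2.5
x=2: ŷ = -22 − 12·2 = -46; e = -44 − (-46) = 2
x=3: ŷ = -22 − 12·3 = -58; e = -56 − (-58) = 2
x=4: ŷ = -22 − 12·4 = -70; e = -70 − (-70) = 0
x=5: ŷ = -22 − 12·5 = -82; e = -83.5 − (-82) = -1.5
SSE = 6.25 + 4 + 4 + 0 + 2.25 = 16.5
s = √(16.5/3) = √5.5 ≈ 2.345

s = 2.345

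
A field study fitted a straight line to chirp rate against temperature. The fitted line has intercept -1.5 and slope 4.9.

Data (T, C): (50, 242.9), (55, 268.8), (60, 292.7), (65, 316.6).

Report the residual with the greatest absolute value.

T=50: ŷ = -1.5 + 4.9·50 = 243.5; e = 242.9 − 243.5 = -0.6
T=55: ŷ = -1.5 + 4.9·55 = 268; e = 268.8 − 268 = 0.8
T=60: ŷ = -1.5 + 4.9·60 = 292.5; e = 292.7 − 292.5 = 0.2
T=65: ŷ = -1.5 + 4.9·65 = 317; e = 316.6 − 317 = -0.4
Largest |e| is 0.8 at T = 55, residual 0.8.

e = 0.8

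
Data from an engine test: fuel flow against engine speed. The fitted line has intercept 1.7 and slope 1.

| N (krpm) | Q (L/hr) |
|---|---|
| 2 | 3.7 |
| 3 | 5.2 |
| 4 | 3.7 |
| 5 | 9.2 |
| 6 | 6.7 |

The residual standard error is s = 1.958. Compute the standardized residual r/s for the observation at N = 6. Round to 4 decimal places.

Q̂ = 1.7 + 6 = 7.7
r = 6.7 − 7.7 = -1
r/s = -1 / 1.958 = -0.5107

-0.5107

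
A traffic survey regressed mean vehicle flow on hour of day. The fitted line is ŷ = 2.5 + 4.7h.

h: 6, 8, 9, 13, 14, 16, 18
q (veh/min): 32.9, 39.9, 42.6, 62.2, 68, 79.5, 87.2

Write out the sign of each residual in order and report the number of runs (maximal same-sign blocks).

3 runs

h=6: ŷ = 2.5 + 4.7·6 = 30.7; r = 32.9 − 30.7 = 2.2
h=8: ŷ = 2.5 + 4.7·8 = 40.1; r = 39.9 − 40.1 = -0.2
h=9: ŷ = 2.5 + 4.7·9 = 44.8; r = 42.6 − 44.8 = -2.2
h=13: ŷ = 2.5 + 4.7·13 = 63.6; r = 62.2 − 63.6 = -1.4
h=14: ŷ = 2.5 + 4.7·14 = 68.3; r = 68 − 68.3 = -0.3
h=16: ŷ = 2.5 + 4.7·16 = 77.7; r = 79.5 − 77.7 = 1.8
h=18: ŷ = 2.5 + 4.7·18 = 87.1; r = 87.2 − 87.1 = 0.1
Signs: + − − − − + +
Runs: +×1, −×4, +×2 → 3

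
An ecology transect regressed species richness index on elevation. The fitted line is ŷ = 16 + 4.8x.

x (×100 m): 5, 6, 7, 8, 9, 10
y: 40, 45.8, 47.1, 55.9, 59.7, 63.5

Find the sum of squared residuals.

SSE = 10

x=5: ŷ = 16 + 4.8·5 = 40; r = 40 − 40 = 0
x=6: ŷ = 16 + 4.8·6 = 44.8; r = 45.8 − 44.8 = 1
x=7: ŷ = 16 + 4.8·7 = 49.6; r = 47.1 − 49.6 = -2.5
x=8: ŷ = 16 + 4.8·8 = 54.4; r = 55.9 − 54.4 = 1.5
x=9: ŷ = 16 + 4.8·9 = 59.2; r = 59.7 − 59.2 = 0.5
x=10: ŷ = 16 + 4.8·10 = 64; r = 63.5 − 64 = -0.5
SSE = 0 + 1 + 6.25 + 2.25 + 0.25 + 0.25 = 10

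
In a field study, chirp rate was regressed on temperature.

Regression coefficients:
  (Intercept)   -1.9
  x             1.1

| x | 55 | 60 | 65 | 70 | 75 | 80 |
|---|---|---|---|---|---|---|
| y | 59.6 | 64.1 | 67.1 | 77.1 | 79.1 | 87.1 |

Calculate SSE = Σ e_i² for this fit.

SSE = 14.5

x=55: ŷ = -1.9 + 1.1·55 = 58.6; e = 59.6 − 58.6 = 1
x=60: ŷ = -1.9 + 1.1·60 = 64.1; e = 64.1 − 64.1 = 0
x=65: ŷ = -1.9 + 1.1·65 = 69.6; e = 67.1 − 69.6 = -2.5
x=70: ŷ = -1.9 + 1.1·70 = 75.1; e = 77.1 − 75.1 = 2
x=75: ŷ = -1.9 + 1.1·75 = 80.6; e = 79.1 − 80.6 = -1.5
x=80: ŷ = -1.9 + 1.1·80 = 86.1; e = 87.1 − 86.1 = 1
SSE = 1 + 0 + 6.25 + 4 + 2.25 + 1 = 14.5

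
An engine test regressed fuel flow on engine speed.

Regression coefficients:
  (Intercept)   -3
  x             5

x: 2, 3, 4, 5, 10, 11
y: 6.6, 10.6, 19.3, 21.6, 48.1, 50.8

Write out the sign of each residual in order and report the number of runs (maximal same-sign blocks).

x=2: ŷ = -3 + 5·2 = 7; e = 6.6 − 7 = -0.4
x=3: ŷ = -3 + 5·3 = 12; e = 10.6 − 12 = -1.4
x=4: ŷ = -3 + 5·4 = 17; e = 19.3 − 17 = 2.3
x=5: ŷ = -3 + 5·5 = 22; e = 21.6 − 22 = -0.4
x=10: ŷ = -3 + 5·10 = 47; e = 48.1 − 47 = 1.1
x=11: ŷ = -3 + 5·11 = 52; e = 50.8 − 52 = -1.2
Signs: − − + − + −
Runs: −×2, +×1, −×1, +×1, −×1 → 5

5 runs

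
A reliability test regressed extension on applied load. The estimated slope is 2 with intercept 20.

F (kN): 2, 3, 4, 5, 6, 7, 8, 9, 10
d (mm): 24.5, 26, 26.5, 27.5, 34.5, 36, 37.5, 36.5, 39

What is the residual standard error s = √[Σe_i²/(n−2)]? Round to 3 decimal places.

s = 1.871

F=2: ŷ = 20 + 2·2 = 24; e = 24.5 − 24 = 0.5
F=3: ŷ = 20 + 2·3 = 26; e = 26 − 26 = 0
F=4: ŷ = 20 + 2·4 = 28; e = 26.5 − 28 = -1.5
F=5: ŷ = 20 + 2·5 = 30; e = 27.5 − 30 = -2.5
F=6: ŷ = 20 + 2·6 = 32; e = 34.5 − 32 = 2.5
F=7: ŷ = 20 + 2·7 = 34; e = 36 − 34 = 2
F=8: ŷ = 20 + 2·8 = 36; e = 37.5 − 36 = 1.5
F=9: ŷ = 20 + 2·9 = 38; e = 36.5 − 38 = -1.5
F=10: ŷ = 20 + 2·10 = 40; e = 39 − 40 = -1
SSE = 0.25 + 0 + 2.25 + 6.25 + 6.25 + 4 + 2.25 + 2.25 + 1 = 24.5
s = √(24.5/7) = √3.5 ≈ 1.871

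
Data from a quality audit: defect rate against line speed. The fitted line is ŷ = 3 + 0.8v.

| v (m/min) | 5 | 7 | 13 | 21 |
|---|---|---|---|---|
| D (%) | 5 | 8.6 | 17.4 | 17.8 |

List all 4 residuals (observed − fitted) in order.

-2, 0, 4, -2

v=5: ŷ = 3 + 0.8·5 = 7; e = 5 − 7 = -2
v=7: ŷ = 3 + 0.8·7 = 8.6; e = 8.6 − 8.6 = 0
v=13: ŷ = 3 + 0.8·13 = 13.4; e = 17.4 − 13.4 = 4
v=21: ŷ = 3 + 0.8·21 = 19.8; e = 17.8 − 19.8 = -2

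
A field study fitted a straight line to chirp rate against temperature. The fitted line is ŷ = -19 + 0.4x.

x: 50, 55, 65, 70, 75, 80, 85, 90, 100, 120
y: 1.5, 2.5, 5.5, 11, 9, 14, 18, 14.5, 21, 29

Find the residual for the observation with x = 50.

ŷ = -19 + 0.4·50 = 1
e = 1.5 − 1 = 0.5

e = 0.5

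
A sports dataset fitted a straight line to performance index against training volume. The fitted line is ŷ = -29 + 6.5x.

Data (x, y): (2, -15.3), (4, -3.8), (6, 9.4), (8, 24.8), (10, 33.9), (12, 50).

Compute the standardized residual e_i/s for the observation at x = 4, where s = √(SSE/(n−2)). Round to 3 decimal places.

x=2: ŷ = -29 + 6.5·2 = -16; e = -15.3 − (-16) = 0.7
x=4: ŷ = -29 + 6.5·4 = -3; e = -3.8 − (-3) = -0.8
x=6: ŷ = -29 + 6.5·6 = 10; e = 9.4 − 10 = -0.6
x=8: ŷ = -29 + 6.5·8 = 23; e = 24.8 − 23 = 1.8
x=10: ŷ = -29 + 6.5·10 = 36; e = 33.9 − 36 = -2.1
x=12: ŷ = -29 + 6.5·12 = 49; e = 50 − 49 = 1
SSE = 0.49 + 0.64 + 0.36 + 3.24 + 4.41 + 1 = 10.14
s = √(10.14/4) = 1.59217
e/s = -0.8 / 1.59217 = -0.502

-0.502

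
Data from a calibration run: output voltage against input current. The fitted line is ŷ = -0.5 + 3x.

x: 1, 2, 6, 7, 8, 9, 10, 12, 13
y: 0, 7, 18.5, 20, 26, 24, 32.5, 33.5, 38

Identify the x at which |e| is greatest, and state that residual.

x=1: ŷ = -0.5 + 3·1 = 2.5; e = 0 − 2.5 = -2.5
x=2: ŷ = -0.5 + 3·2 = 5.5; e = 7 − 5.5 = 1.5
x=6: ŷ = -0.5 + 3·6 = 17.5; e = 18.5 − 17.5 = 1
x=7: ŷ = -0.5 + 3·7 = 20.5; e = 20 − 20.5 = -0.5
x=8: ŷ = -0.5 + 3·8 = 23.5; e = 26 − 23.5 = 2.5
x=9: ŷ = -0.5 + 3·9 = 26.5; e = 24 − 26.5 = -2.5
x=10: ŷ = -0.5 + 3·10 = 29.5; e = 32.5 − 29.5 = 3
x=12: ŷ = -0.5 + 3·12 = 35.5; e = 33.5 − 35.5 = -2
x=13: ŷ = -0.5 + 3·13 = 38.5; e = 38 − 38.5 = -0.5
Largest |e| is 3 at x = 10, residual 3.

x = 10, e = 3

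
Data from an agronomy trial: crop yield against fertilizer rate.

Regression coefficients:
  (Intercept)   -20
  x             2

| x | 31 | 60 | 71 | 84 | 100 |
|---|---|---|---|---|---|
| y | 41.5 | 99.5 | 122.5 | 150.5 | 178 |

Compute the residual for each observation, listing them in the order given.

x=31: ŷ = -20 + 2·31 = 42; e = 41.5 − 42 = -0.5
x=60: ŷ = -20 + 2·60 = 100; e = 99.5 − 100 = -0.5
x=71: ŷ = -20 + 2·71 = 122; e = 122.5 − 122 = 0.5
x=84: ŷ = -20 + 2·84 = 148; e = 150.5 − 148 = 2.5
x=100: ŷ = -20 + 2·100 = 180; e = 178 − 180 = -2

-0.5, -0.5, 0.5, 2.5, -2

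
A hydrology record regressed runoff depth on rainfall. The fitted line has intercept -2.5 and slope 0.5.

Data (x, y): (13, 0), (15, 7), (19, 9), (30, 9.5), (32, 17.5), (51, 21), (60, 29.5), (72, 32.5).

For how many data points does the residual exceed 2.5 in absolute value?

3

x=13: ŷ = -2.5 + 0.5·13 = 4; e = 0 − 4 = -4
x=15: ŷ = -2.5 + 0.5·15 = 5; e = 7 − 5 = 2
x=19: ŷ = -2.5 + 0.5·19 = 7; e = 9 − 7 = 2
x=30: ŷ = -2.5 + 0.5·30 = 12.5; e = 9.5 − 12.5 = -3
x=32: ŷ = -2.5 + 0.5·32 = 13.5; e = 17.5 − 13.5 = 4
x=51: ŷ = -2.5 + 0.5·51 = 23; e = 21 − 23 = -2
x=60: ŷ = -2.5 + 0.5·60 = 27.5; e = 29.5 − 27.5 = 2
x=72: ŷ = -2.5 + 0.5·72 = 33.5; e = 32.5 − 33.5 = -1
|e| > 2.5: x=13 (|e|=4), x=30 (|e|=3), x=32 (|e|=4) → 3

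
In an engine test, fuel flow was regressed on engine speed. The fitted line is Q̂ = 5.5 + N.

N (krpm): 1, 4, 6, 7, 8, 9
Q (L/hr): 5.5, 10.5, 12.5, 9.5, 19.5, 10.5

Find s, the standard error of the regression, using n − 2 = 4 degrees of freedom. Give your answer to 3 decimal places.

N=1: Q̂ = 5.5 + 1 = 6.5; e = 5.5 − 6.5 = -1
N=4: Q̂ = 5.5 + 4 = 9.5; e = 10.5 − 9.5 = 1
N=6: Q̂ = 5.5 + 6 = 11.5; e = 12.5 − 11.5 = 1
N=7: Q̂ = 5.5 + 7 = 12.5; e = 9.5 − 12.5 = -3
N=8: Q̂ = 5.5 + 8 = 13.5; e = 19.5 − 13.5 = 6
N=9: Q̂ = 5.5 + 9 = 14.5; e = 10.5 − 14.5 = -4
SSE = 1 + 1 + 1 + 9 + 36 + 16 = 64
s = √(64/4) = √16 ≈ 4.000

s = 4.000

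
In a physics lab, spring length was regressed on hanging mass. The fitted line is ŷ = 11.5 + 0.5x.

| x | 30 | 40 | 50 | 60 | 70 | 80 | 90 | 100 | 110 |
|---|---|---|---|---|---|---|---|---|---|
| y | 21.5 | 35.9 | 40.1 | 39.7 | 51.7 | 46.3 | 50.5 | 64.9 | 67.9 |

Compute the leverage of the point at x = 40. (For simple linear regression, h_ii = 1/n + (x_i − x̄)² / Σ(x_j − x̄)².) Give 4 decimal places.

x̄ = (30 + 40 + 50 + 60 + 70 + 80 + 90 + 100 + 110)/9 = 70
Σ(x − x̄)² = 1600 + 900 + 400 + 100 + 0 + 100 + 400 + 900 + 1600 = 6000
h = 1/9 + (-30)²/6000 = 0.111111 + 0.15 = 0.2611

h = 0.2611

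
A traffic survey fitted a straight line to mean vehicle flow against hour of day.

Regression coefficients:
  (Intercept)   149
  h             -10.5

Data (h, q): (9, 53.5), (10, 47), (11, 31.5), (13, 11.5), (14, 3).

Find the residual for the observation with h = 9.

r = -1

ŷ = 149 − 10.5·9 = 54.5
r = 53.5 − 54.5 = -1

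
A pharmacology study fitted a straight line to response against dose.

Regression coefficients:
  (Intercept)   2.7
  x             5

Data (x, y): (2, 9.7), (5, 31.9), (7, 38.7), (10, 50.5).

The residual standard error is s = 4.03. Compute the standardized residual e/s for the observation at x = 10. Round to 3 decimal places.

ŷ = 2.7 + 5·10 = 52.7
e = 50.5 − 52.7 = -2.2
e/s = -2.2 / 4.03 = -0.546

-0.546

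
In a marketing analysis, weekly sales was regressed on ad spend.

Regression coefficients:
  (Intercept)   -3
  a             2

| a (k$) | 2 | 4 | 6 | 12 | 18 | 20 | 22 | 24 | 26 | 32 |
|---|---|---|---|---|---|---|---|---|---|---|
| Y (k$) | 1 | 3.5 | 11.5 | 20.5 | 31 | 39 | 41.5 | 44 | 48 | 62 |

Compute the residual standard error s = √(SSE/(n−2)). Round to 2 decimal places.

s = 1.58

a=2: Ŷ = -3 + 2·2 = 1; e = 1 − 1 = 0
a=4: Ŷ = -3 + 2·4 = 5; e = 3.5 − 5 = -1.5
a=6: Ŷ = -3 + 2·6 = 9; e = 11.5 − 9 = 2.5
a=12: Ŷ = -3 + 2·12 = 21; e = 20.5 − 21 = -0.5
a=18: Ŷ = -3 + 2·18 = 33; e = 31 − 33 = -2
a=20: Ŷ = -3 + 2·20 = 37; e = 39 − 37 = 2
a=22: Ŷ = -3 + 2·22 = 41; e = 41.5 − 41 = 0.5
a=24: Ŷ = -3 + 2·24 = 45; e = 44 − 45 = -1
a=26: Ŷ = -3 + 2·26 = 49; e = 48 − 49 = -1
a=32: Ŷ = -3 + 2·32 = 61; e = 62 − 61 = 1
SSE = 0 + 2.25 + 6.25 + 0.25 + 4 + 4 + 0.25 + 1 + 1 + 1 = 20
s = √(20/8) = √2.5 ≈ 1.58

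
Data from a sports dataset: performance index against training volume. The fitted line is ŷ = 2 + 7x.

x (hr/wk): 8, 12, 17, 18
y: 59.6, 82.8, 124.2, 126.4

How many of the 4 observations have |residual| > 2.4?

2

x=8: ŷ = 2 + 7·8 = 58; r = 59.6 − 58 = 1.6
x=12: ŷ = 2 + 7·12 = 86; r = 82.8 − 86 = -3.2
x=17: ŷ = 2 + 7·17 = 121; r = 124.2 − 121 = 3.2
x=18: ŷ = 2 + 7·18 = 128; r = 126.4 − 128 = -1.6
|r| > 2.4: x=12 (|r|=3.2), x=17 (|r|=3.2) → 2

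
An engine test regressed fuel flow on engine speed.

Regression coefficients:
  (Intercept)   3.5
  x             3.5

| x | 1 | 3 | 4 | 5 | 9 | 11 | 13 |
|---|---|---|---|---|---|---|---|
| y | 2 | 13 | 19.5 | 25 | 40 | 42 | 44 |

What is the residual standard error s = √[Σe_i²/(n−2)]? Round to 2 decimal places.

s = 4.38

x=1: ŷ = 3.5 + 3.5·1 = 7; e = 2 − 7 = -5
x=3: ŷ = 3.5 + 3.5·3 = 14; e = 13 − 14 = -1
x=4: ŷ = 3.5 + 3.5·4 = 17.5; e = 19.5 − 17.5 = 2
x=5: ŷ = 3.5 + 3.5·5 = 21; e = 25 − 21 = 4
x=9: ŷ = 3.5 + 3.5·9 = 35; e = 40 − 35 = 5
x=11: ŷ = 3.5 + 3.5·11 = 42; e = 42 − 42 = 0
x=13: ŷ = 3.5 + 3.5·13 = 49; e = 44 − 49 = -5
SSE = 25 + 1 + 4 + 16 + 25 + 0 + 25 = 96
s = √(96/5) = √19.2 ≈ 4.38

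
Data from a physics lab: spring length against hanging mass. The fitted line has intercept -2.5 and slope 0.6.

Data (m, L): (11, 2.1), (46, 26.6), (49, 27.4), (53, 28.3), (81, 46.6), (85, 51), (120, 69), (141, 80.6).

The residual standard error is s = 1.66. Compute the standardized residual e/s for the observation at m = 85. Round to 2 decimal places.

L̂ = -2.5 + 0.6·85 = 48.5
e = 51 − 48.5 = 2.5
e/s = 2.5 / 1.66 = 1.51

1.51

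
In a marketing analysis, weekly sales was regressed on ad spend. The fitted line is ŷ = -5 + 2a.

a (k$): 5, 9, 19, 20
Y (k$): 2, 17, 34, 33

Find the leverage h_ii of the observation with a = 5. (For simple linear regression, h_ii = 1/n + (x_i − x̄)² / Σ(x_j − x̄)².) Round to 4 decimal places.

h = 0.6631

ā = (5 + 9 + 19 + 20)/4 = 13.25
Σ(a − ā)² = 68.0625 + 18.0625 + 33.0625 + 45.5625 = 164.75
h = 1/4 + (-8.25)²/164.75 = 0.25 + 0.413126 = 0.6631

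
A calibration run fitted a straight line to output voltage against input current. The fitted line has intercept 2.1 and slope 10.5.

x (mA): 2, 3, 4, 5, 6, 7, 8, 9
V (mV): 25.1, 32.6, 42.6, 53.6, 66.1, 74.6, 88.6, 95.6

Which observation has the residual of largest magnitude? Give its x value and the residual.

x=2: V̂ = 2.1 + 10.5·2 = 23.1; r = 25.1 − 23.1 = 2
x=3: V̂ = 2.1 + 10.5·3 = 33.6; r = 32.6 − 33.6 = -1
x=4: V̂ = 2.1 + 10.5·4 = 44.1; r = 42.6 − 44.1 = -1.5
x=5: V̂ = 2.1 + 10.5·5 = 54.6; r = 53.6 − 54.6 = -1
x=6: V̂ = 2.1 + 10.5·6 = 65.1; r = 66.1 − 65.1 = 1
x=7: V̂ = 2.1 + 10.5·7 = 75.6; r = 74.6 − 75.6 = -1
x=8: V̂ = 2.1 + 10.5·8 = 86.1; r = 88.6 − 86.1 = 2.5
x=9: V̂ = 2.1 + 10.5·9 = 96.6; r = 95.6 − 96.6 = -1
Largest |r| is 2.5 at x = 8, residual 2.5.

x = 8, r = 2.5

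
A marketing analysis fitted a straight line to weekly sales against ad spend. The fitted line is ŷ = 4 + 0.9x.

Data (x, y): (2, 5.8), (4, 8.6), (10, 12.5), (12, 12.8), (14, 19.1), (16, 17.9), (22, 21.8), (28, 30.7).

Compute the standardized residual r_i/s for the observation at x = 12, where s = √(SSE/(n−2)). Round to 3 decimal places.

x=2: ŷ = 4 + 0.9·2 = 5.8; r = 5.8 − 5.8 = 0
x=4: ŷ = 4 + 0.9·4 = 7.6; r = 8.6 − 7.6 = 1
x=10: ŷ = 4 + 0.9·10 = 13; r = 12.5 − 13 = -0.5
x=12: ŷ = 4 + 0.9·12 = 14.8; r = 12.8 − 14.8 = -2
x=14: ŷ = 4 + 0.9·14 = 16.6; r = 19.1 − 16.6 = 2.5
x=16: ŷ = 4 + 0.9·16 = 18.4; r = 17.9 − 18.4 = -0.5
x=22: ŷ = 4 + 0.9·22 = 23.8; r = 21.8 − 23.8 = -2
x=28: ŷ = 4 + 0.9·28 = 29.2; r = 30.7 − 29.2 = 1.5
SSE = 0 + 1 + 0.25 + 4 + 6.25 + 0.25 + 4 + 2.25 = 18
s = √(18/6) = 1.73205
r/s = -2 / 1.73205 = -1.155

-1.155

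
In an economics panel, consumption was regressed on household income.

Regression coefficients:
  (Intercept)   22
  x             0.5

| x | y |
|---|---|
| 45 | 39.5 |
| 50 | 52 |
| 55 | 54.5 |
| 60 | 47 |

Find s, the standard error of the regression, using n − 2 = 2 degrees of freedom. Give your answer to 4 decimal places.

s = 7.0711

x=45: ŷ = 22 + 0.5·45 = 44.5; r = 39.5 − 44.5 = -5
x=50: ŷ = 22 + 0.5·50 = 47; r = 52 − 47 = 5
x=55: ŷ = 22 + 0.5·55 = 49.5; r = 54.5 − 49.5 = 5
x=60: ŷ = 22 + 0.5·60 = 52; r = 47 − 52 = -5
SSE = 25 + 25 + 25 + 25 = 100
s = √(100/2) = √50 ≈ 7.0711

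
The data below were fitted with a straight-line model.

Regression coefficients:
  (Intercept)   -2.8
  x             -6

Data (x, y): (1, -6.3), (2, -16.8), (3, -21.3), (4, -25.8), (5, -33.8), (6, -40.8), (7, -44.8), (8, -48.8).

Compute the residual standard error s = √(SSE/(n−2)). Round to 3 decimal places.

s = 1.848

x=1: ŷ = -2.8 − 6·1 = -8.8; e = -6.3 − (-8.8) = 2.5
x=2: ŷ = -2.8 − 6·2 = -14.8; e = -16.8 − (-14.8) = -2
x=3: ŷ = -2.8 − 6·3 = -20.8; e = -21.3 − (-20.8) = -0.5
x=4: ŷ = -2.8 − 6·4 = -26.8; e = -25.8 − (-26.8) = 1
x=5: ŷ = -2.8 − 6·5 = -32.8; e = -33.8 − (-32.8) = -1
x=6: ŷ = -2.8 − 6·6 = -38.8; e = -40.8 − (-38.8) = -2
x=7: ŷ = -2.8 − 6·7 = -44.8; e = -44.8 − (-44.8) = 0
x=8: ŷ = -2.8 − 6·8 = -50.8; e = -48.8 − (-50.8) = 2
SSE = 6.25 + 4 + 0.25 + 1 + 1 + 4 + 0 + 4 = 20.5
s = √(20.5/6) = √3.41667 ≈ 1.848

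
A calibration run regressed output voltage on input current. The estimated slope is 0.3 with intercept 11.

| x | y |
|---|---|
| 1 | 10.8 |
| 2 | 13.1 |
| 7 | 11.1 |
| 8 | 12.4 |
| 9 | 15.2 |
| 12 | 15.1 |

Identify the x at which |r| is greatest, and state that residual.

x = 7, r = -2

x=1: ŷ = 11 + 0.3·1 = 11.3; r = 10.8 − 11.3 = -0.5
x=2: ŷ = 11 + 0.3·2 = 11.6; r = 13.1 − 11.6 = 1.5
x=7: ŷ = 11 + 0.3·7 = 13.1; r = 11.1 − 13.1 = -2
x=8: ŷ = 11 + 0.3·8 = 13.4; r = 12.4 − 13.4 = -1
x=9: ŷ = 11 + 0.3·9 = 13.7; r = 15.2 − 13.7 = 1.5
x=12: ŷ = 11 + 0.3·12 = 14.6; r = 15.1 − 14.6 = 0.5
Largest |r| is 2 at x = 7, residual -2.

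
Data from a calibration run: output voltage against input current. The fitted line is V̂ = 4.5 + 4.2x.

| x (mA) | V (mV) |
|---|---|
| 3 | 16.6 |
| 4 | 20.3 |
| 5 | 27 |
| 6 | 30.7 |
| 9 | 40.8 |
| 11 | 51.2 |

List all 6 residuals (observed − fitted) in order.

x=3: V̂ = 4.5 + 4.2·3 = 17.1; e = 16.6 − 17.1 = -0.5
x=4: V̂ = 4.5 + 4.2·4 = 21.3; e = 20.3 − 21.3 = -1
x=5: V̂ = 4.5 + 4.2·5 = 25.5; e = 27 − 25.5 = 1.5
x=6: V̂ = 4.5 + 4.2·6 = 29.7; e = 30.7 − 29.7 = 1
x=9: V̂ = 4.5 + 4.2·9 = 42.3; e = 40.8 − 42.3 = -1.5
x=11: V̂ = 4.5 + 4.2·11 = 50.7; e = 51.2 − 50.7 = 0.5

-0.5, -1, 1.5, 1, -1.5, 0.5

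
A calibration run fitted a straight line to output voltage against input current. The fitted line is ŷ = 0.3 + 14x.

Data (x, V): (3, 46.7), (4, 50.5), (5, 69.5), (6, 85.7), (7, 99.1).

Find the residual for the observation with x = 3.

e = 4.4

ŷ = 0.3 + 14·3 = 42.3
e = 46.7 − 42.3 = 4.4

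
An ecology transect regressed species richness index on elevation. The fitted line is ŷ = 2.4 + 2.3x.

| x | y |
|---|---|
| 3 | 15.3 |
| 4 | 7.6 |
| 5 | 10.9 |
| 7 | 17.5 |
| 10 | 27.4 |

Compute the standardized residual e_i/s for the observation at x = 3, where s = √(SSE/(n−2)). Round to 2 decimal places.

x=3: ŷ = 2.4 + 2.3·3 = 9.3; e = 15.3 − 9.3 = 6
x=4: ŷ = 2.4 + 2.3·4 = 11.6; e = 7.6 − 11.6 = -4
x=5: ŷ = 2.4 + 2.3·5 = 13.9; e = 10.9 − 13.9 = -3
x=7: ŷ = 2.4 + 2.3·7 = 18.5; e = 17.5 − 18.5 = -1
x=10: ŷ = 2.4 + 2.3·10 = 25.4; e = 27.4 − 25.4 = 2
SSE = 36 + 16 + 9 + 1 + 4 = 66
s = √(66/3) = 4.69042
e/s = 6 / 4.69042 = 1.28

1.28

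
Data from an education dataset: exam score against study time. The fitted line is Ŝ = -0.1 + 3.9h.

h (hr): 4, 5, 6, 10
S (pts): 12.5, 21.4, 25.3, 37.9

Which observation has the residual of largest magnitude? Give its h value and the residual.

h = 4, r = -3

h=4: Ŝ = -0.1 + 3.9·4 = 15.5; r = 12.5 − 15.5 = -3
h=5: Ŝ = -0.1 + 3.9·5 = 19.4; r = 21.4 − 19.4 = 2
h=6: Ŝ = -0.1 + 3.9·6 = 23.3; r = 25.3 − 23.3 = 2
h=10: Ŝ = -0.1 + 3.9·10 = 38.9; r = 37.9 − 38.9 = -1
Largest |r| is 3 at h = 4, residual -3.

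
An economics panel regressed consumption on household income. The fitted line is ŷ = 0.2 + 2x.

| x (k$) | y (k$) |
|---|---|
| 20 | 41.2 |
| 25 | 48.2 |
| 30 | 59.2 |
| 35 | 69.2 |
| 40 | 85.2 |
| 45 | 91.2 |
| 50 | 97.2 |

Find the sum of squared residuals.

x=20: ŷ = 0.2 + 2·20 = 40.2; r = 41.2 − 40.2 = 1
x=25: ŷ = 0.2 + 2·25 = 50.2; r = 48.2 − 50.2 = -2
x=30: ŷ = 0.2 + 2·30 = 60.2; r = 59.2 − 60.2 = -1
x=35: ŷ = 0.2 + 2·35 = 70.2; r = 69.2 − 70.2 = -1
x=40: ŷ = 0.2 + 2·40 = 80.2; r = 85.2 − 80.2 = 5
x=45: ŷ = 0.2 + 2·45 = 90.2; r = 91.2 − 90.2 = 1
x=50: ŷ = 0.2 + 2·50 = 100.2; r = 97.2 − 100.2 = -3
SSE = 1 + 4 + 1 + 1 + 25 + 1 + 9 = 42

SSE = 42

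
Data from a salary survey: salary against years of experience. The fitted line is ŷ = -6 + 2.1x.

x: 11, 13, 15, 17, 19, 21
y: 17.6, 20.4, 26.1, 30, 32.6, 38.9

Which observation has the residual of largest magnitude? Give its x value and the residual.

x=11: ŷ = -6 + 2.1·11 = 17.1; e = 17.6 − 17.1 = 0.5
x=13: ŷ = -6 + 2.1·13 = 21.3; e = 20.4 − 21.3 = -0.9
x=15: ŷ = -6 + 2.1·15 = 25.5; e = 26.1 − 25.5 = 0.6
x=17: ŷ = -6 + 2.1·17 = 29.7; e = 30 − 29.7 = 0.3
x=19: ŷ = -6 + 2.1·19 = 33.9; e = 32.6 − 33.9 = -1.3
x=21: ŷ = -6 + 2.1·21 = 38.1; e = 38.9 − 38.1 = 0.8
Largest |e| is 1.3 at x = 19, residual -1.3.

x = 19, e = -1.3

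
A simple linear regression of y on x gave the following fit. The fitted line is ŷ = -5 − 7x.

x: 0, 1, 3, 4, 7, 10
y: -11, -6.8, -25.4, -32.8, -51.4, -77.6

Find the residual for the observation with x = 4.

r = 0.2

ŷ = -5 − 7·4 = -33
r = -32.8 − (-33) = 0.2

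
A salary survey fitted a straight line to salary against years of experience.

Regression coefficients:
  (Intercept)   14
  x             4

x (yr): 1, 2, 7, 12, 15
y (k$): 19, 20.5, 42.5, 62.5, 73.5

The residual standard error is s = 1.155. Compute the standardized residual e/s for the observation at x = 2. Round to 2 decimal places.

-1.30

ŷ = 14 + 4·2 = 22
e = 20.5 − 22 = -1.5
e/s = -1.5 / 1.155 = -1.30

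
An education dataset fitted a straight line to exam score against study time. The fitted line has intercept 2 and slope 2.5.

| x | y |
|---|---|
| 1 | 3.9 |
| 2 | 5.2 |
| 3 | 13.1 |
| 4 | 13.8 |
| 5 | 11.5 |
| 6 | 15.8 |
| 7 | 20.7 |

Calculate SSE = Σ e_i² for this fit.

x=1: ŷ = 2 + 2.5·1 = 4.5; e = 3.9 − 4.5 = -0.6
x=2: ŷ = 2 + 2.5·2 = 7; e = 5.2 − 7 = -1.8
x=3: ŷ = 2 + 2.5·3 = 9.5; e = 13.1 − 9.5 = 3.6
x=4: ŷ = 2 + 2.5·4 = 12; e = 13.8 − 12 = 1.8
x=5: ŷ = 2 + 2.5·5 = 14.5; e = 11.5 − 14.5 = -3
x=6: ŷ = 2 + 2.5·6 = 17; e = 15.8 − 17 = -1.2
x=7: ŷ = 2 + 2.5·7 = 19.5; e = 20.7 − 19.5 = 1.2
SSE = 0.36 + 3.24 + 12.96 + 3.24 + 9 + 1.44 + 1.44 = 31.68

SSE = 31.68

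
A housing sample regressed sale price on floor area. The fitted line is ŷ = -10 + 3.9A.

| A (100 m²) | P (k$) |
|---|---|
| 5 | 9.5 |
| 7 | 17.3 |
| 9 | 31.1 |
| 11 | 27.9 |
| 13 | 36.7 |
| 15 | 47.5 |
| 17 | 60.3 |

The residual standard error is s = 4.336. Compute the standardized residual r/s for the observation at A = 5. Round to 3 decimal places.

ŷ = -10 + 3.9·5 = 9.5
r = 9.5 − 9.5 = 0
r/s = 0 / 4.336 = 0.000

0.000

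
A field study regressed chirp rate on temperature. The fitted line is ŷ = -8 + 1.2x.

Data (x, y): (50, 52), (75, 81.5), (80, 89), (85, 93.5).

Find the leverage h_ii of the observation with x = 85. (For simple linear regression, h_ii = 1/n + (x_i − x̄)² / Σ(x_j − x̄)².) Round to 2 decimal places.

x̄ = (50 + 75 + 80 + 85)/4 = 72.5
Σ(x − x̄)² = 506.25 + 6.25 + 56.25 + 156.25 = 725
h = 1/4 + (12.5)²/725 = 0.25 + 0.215517 = 0.47

h = 0.47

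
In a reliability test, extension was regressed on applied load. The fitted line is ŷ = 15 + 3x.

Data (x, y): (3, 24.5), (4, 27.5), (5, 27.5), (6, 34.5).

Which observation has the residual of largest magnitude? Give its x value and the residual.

x=3: ŷ = 15 + 3·3 = 24; r = 24.5 − 24 = 0.5
x=4: ŷ = 15 + 3·4 = 27; r = 27.5 − 27 = 0.5
x=5: ŷ = 15 + 3·5 = 30; r = 27.5 − 30 = -2.5
x=6: ŷ = 15 + 3·6 = 33; r = 34.5 − 33 = 1.5
Largest |r| is 2.5 at x = 5, residual -2.5.

x = 5, r = -2.5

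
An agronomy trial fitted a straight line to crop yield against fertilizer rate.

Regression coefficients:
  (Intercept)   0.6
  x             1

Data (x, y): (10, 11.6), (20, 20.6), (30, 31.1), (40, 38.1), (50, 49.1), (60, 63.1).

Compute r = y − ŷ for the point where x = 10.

r = 1

ŷ = 0.6 + 10 = 10.6
r = 11.6 − 10.6 = 1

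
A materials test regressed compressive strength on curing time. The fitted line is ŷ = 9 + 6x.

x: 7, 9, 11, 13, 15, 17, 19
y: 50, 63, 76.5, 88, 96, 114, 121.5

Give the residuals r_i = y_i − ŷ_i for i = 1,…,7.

-1, 0, 1.5, 1, -3, 3, -1.5

x=7: ŷ = 9 + 6·7 = 51; r = 50 − 51 = -1
x=9: ŷ = 9 + 6·9 = 63; r = 63 − 63 = 0
x=11: ŷ = 9 + 6·11 = 75; r = 76.5 − 75 = 1.5
x=13: ŷ = 9 + 6·13 = 87; r = 88 − 87 = 1
x=15: ŷ = 9 + 6·15 = 99; r = 96 − 99 = -3
x=17: ŷ = 9 + 6·17 = 111; r = 114 − 111 = 3
x=19: ŷ = 9 + 6·19 = 123; r = 121.5 − 123 = -1.5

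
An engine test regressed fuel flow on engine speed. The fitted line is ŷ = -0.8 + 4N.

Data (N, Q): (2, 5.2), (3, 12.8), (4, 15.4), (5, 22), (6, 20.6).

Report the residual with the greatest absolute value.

e = 2.8

N=2: ŷ = -0.8 + 4·2 = 7.2; e = 5.2 − 7.2 = -2
N=3: ŷ = -0.8 + 4·3 = 11.2; e = 12.8 − 11.2 = 1.6
N=4: ŷ = -0.8 + 4·4 = 15.2; e = 15.4 − 15.2 = 0.2
N=5: ŷ = -0.8 + 4·5 = 19.2; e = 22 − 19.2 = 2.8
N=6: ŷ = -0.8 + 4·6 = 23.2; e = 20.6 − 23.2 = -2.6
Largest |e| is 2.8 at N = 5, residual 2.8.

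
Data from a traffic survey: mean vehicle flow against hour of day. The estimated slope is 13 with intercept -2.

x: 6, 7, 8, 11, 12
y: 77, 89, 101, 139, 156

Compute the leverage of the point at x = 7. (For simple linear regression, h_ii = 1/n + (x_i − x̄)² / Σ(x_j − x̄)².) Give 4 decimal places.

h = 0.3209

x̄ = (6 + 7 + 8 + 11 + 12)/5 = 8.8
Σ(x − x̄)² = 7.84 + 3.24 + 0.64 + 4.84 + 10.24 = 26.8
h = 1/5 + (-1.8)²/26.8 = 0.2 + 0.120896 = 0.3209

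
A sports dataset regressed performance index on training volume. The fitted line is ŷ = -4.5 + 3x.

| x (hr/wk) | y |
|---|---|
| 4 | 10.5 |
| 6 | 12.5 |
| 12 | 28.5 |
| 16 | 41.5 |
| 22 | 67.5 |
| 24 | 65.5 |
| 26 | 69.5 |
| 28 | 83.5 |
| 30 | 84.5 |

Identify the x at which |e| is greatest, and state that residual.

x = 22, e = 6

x=4: ŷ = -4.5 + 3·4 = 7.5; e = 10.5 − 7.5 = 3
x=6: ŷ = -4.5 + 3·6 = 13.5; e = 12.5 − 13.5 = -1
x=12: ŷ = -4.5 + 3·12 = 31.5; e = 28.5 − 31.5 = -3
x=16: ŷ = -4.5 + 3·16 = 43.5; e = 41.5 − 43.5 = -2
x=22: ŷ = -4.5 + 3·22 = 61.5; e = 67.5 − 61.5 = 6
x=24: ŷ = -4.5 + 3·24 = 67.5; e = 65.5 − 67.5 = -2
x=26: ŷ = -4.5 + 3·26 = 73.5; e = 69.5 − 73.5 = -4
x=28: ŷ = -4.5 + 3·28 = 79.5; e = 83.5 − 79.5 = 4
x=30: ŷ = -4.5 + 3·30 = 85.5; e = 84.5 − 85.5 = -1
Largest |e| is 6 at x = 22, residual 6.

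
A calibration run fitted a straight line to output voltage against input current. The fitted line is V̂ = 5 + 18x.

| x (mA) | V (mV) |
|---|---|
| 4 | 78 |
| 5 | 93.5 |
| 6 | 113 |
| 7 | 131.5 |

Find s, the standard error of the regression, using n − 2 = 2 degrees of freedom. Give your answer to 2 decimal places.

x=4: V̂ = 5 + 18·4 = 77; e = 78 − 77 = 1
x=5: V̂ = 5 + 18·5 = 95; e = 93.5 − 95 = -1.5
x=6: V̂ = 5 + 18·6 = 113; e = 113 − 113 = 0
x=7: V̂ = 5 + 18·7 = 131; e = 131.5 − 131 = 0.5
SSE = 1 + 2.25 + 0 + 0.25 = 3.5
s = √(3.5/2) = √1.75 ≈ 1.32

s = 1.32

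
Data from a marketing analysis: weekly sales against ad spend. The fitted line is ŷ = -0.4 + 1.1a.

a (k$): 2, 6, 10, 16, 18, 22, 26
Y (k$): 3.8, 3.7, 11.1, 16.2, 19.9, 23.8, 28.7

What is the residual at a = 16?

e = -1

ŷ = -0.4 + 1.1·16 = 17.2
e = 16.2 − 17.2 = -1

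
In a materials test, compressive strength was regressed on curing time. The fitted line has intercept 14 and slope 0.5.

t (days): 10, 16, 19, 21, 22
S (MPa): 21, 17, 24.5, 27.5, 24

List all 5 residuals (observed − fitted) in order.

2, -5, 1, 3, -1

t=10: Ŝ = 14 + 0.5·10 = 19; e = 21 − 19 = 2
t=16: Ŝ = 14 + 0.5·16 = 22; e = 17 − 22 = -5
t=19: Ŝ = 14 + 0.5·19 = 23.5; e = 24.5 − 23.5 = 1
t=21: Ŝ = 14 + 0.5·21 = 24.5; e = 27.5 − 24.5 = 3
t=22: Ŝ = 14 + 0.5·22 = 25; e = 24 − 25 = -1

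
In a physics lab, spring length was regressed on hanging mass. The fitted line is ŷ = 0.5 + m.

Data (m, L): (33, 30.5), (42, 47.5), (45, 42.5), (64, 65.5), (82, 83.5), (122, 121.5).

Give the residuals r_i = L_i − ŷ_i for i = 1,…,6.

m=33: ŷ = 0.5 + 33 = 33.5; r = 30.5 − 33.5 = -3
m=42: ŷ = 0.5 + 42 = 42.5; r = 47.5 − 42.5 = 5
m=45: ŷ = 0.5 + 45 = 45.5; r = 42.5 − 45.5 = -3
m=64: ŷ = 0.5 + 64 = 64.5; r = 65.5 − 64.5 = 1
m=82: ŷ = 0.5 + 82 = 82.5; r = 83.5 − 82.5 = 1
m=122: ŷ = 0.5 + 122 = 122.5; r = 121.5 − 122.5 = -1

-3, 5, -3, 1, 1, -1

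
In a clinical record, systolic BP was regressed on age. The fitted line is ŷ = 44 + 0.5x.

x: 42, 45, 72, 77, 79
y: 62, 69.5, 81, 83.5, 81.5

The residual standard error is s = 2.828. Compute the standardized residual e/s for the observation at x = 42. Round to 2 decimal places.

-1.06

ŷ = 44 + 0.5·42 = 65
e = 62 − 65 = -3
e/s = -3 / 2.828 = -1.06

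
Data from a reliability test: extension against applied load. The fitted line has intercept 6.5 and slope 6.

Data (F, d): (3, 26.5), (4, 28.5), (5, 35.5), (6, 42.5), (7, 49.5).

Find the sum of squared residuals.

F=3: d̂ = 6.5 + 6·3 = 24.5; e = 26.5 − 24.5 = 2
F=4: d̂ = 6.5 + 6·4 = 30.5; e = 28.5 − 30.5 = -2
F=5: d̂ = 6.5 + 6·5 = 36.5; e = 35.5 − 36.5 = -1
F=6: d̂ = 6.5 + 6·6 = 42.5; e = 42.5 − 42.5 = 0
F=7: d̂ = 6.5 + 6·7 = 48.5; e = 49.5 − 48.5 = 1
SSE = 4 + 4 + 1 + 0 + 1 = 10

SSE = 10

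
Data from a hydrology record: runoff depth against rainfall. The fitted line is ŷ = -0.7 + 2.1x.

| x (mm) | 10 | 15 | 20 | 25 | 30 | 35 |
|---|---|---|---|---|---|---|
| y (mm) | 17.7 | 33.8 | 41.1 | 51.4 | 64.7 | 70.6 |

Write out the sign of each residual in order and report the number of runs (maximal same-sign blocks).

x=10: ŷ = -0.7 + 2.1·10 = 20.3; r = 17.7 − 20.3 = -2.6
x=15: ŷ = -0.7 + 2.1·15 = 30.8; r = 33.8 − 30.8 = 3
x=20: ŷ = -0.7 + 2.1·20 = 41.3; r = 41.1 − 41.3 = -0.2
x=25: ŷ = -0.7 + 2.1·25 = 51.8; r = 51.4 − 51.8 = -0.4
x=30: ŷ = -0.7 + 2.1·30 = 62.3; r = 64.7 − 62.3 = 2.4
x=35: ŷ = -0.7 + 2.1·35 = 72.8; r = 70.6 − 72.8 = -2.2
Signs: − + − − + −
Runs: −×1, +×1, −×2, +×1, −×1 → 5

5 runs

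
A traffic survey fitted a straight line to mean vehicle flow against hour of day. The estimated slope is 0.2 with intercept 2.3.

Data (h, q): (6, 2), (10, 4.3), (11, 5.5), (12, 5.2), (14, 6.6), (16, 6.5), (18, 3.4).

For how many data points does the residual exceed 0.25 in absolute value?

h=6: ŷ = 2.3 + 0.2·6 = 3.5; r = 2 − 3.5 = -1.5
h=10: ŷ = 2.3 + 0.2·10 = 4.3; r = 4.3 − 4.3 = 0
h=11: ŷ = 2.3 + 0.2·11 = 4.5; r = 5.5 − 4.5 = 1
h=12: ŷ = 2.3 + 0.2·12 = 4.7; r = 5.2 − 4.7 = 0.5
h=14: ŷ = 2.3 + 0.2·14 = 5.1; r = 6.6 − 5.1 = 1.5
h=16: ŷ = 2.3 + 0.2·16 = 5.5; r = 6.5 − 5.5 = 1
h=18: ŷ = 2.3 + 0.2·18 = 5.9; r = 3.4 − 5.9 = -2.5
|r| > 0.25: h=6 (|r|=1.5), h=11 (|r|=1), h=12 (|r|=0.5), h=14 (|r|=1.5), h=16 (|r|=1), h=18 (|r|=2.5) → 6

6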